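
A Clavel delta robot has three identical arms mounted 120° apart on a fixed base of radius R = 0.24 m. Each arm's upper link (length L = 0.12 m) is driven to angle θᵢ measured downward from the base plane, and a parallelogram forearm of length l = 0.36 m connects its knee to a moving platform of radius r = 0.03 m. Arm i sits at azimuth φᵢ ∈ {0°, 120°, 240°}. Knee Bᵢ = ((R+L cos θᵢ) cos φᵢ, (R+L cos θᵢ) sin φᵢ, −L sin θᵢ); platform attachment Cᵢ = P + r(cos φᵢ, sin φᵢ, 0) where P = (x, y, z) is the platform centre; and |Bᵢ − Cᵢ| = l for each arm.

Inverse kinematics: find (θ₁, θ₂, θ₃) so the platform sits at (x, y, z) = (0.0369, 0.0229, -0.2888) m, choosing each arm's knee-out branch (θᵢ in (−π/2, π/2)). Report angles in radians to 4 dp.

θ₁ = 0.5238, θ₂ = 0.7854, θ₃ = 1.0476

arm 1 (φ=0.0°): x'=0.0369, y'=0.0229
  A cos θ + B sin θ = C:  0.1731·cos θ + -0.2888·sin θ = 0.0054
  γ=atan2(-0.2888,0.1731)=-1.0308;  ψ=arccos(0.0162)=1.5546;  θ1=γ+ψ≈0.5238
arm 2 (φ=120.0°): x'=0.0014, y'=-0.0434
  A=0.2086, B=-0.2888, C=(l²−L²−A²−y'²−z²)/(2L)=-0.0567
  √(A²+B²)=0.3563;  θ2 = -0.9452+1.7307 ≈ 0.7854
φ3=240.0° → target in arm frame (-0.0383, 0.0205)
  e−x'=0.2483;  (l²−L²−(e−x')²−y'²−z²)/2L = -0.1261
  θ3 = atan2(B,A) + arccos(C/0.3809) = 1.0476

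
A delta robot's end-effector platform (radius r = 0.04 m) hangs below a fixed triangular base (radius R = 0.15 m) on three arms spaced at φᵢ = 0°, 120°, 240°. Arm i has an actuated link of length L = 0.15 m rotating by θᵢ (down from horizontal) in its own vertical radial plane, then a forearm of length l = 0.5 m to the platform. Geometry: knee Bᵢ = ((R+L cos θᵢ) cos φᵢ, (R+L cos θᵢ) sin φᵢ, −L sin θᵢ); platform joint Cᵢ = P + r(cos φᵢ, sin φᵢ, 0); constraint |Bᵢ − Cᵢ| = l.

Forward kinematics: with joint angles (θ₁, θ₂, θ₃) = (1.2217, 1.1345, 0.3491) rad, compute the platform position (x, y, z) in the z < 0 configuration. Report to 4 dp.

(-0.0999, -0.1380, -0.5443)

O1 = (0.1613·cos0.0°, 0.1613·sin0.0°, -0.1410) = (0.1613, 0.0000, -0.1410)
O2 = (0.1734·cos120.0°, 0.1734·sin120.0°, -0.1359) = (-0.0867, 0.1502, -0.1359)
O3 = (0.2510·cos240.0°, 0.2510·sin240.0°, -0.0513) = (-0.1255, -0.2173, -0.0513)
eliminate P² terms by subtracting sphere 1 from 2 and 3
[-0.4960 0.3003 0.0100]·P = 0.0027;  [-0.5736 -0.4347 0.1793]·P = 0.0197
Cramer: x(z) = -0.0182+0.1500z;  y(z) = -0.0213+0.2145z
quadratic in z: (1.0685)z²+(0.2189)z+(-0.1974)=0, √Δ=0.9443 → z ∈ {-0.5443, 0.3395}; z = -0.5443 (taking z<0)
x = -0.0999, y = -0.1380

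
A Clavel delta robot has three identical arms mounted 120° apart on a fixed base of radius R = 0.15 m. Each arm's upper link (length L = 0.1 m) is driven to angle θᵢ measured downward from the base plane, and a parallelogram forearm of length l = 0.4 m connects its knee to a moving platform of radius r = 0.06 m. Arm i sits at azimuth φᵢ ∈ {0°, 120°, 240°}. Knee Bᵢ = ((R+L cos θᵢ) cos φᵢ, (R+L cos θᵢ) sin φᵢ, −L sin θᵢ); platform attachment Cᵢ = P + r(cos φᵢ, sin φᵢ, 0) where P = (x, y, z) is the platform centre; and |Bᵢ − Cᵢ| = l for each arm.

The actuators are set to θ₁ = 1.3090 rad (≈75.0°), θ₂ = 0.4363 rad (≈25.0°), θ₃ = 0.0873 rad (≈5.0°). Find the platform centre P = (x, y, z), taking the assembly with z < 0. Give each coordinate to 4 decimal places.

φ1=0.0°: virtual centre (0.1159, 0.0000, -0.0966), radius l
arm 2 at φ=120.0°: e+L cos θ2 = 0.1806;  centre 2 = (-0.0903, 0.1564, -0.0423)
φ3=240.0°: virtual centre (-0.0948, -0.1642, -0.0087), radius l
eliminate P² terms by subtracting sphere 1 from 2 and 3
linear system: -0.4124x+0.3129y = 0.0117−0.1087z; -0.4214x+-0.3284y = 0.0133−0.1757z
Cramer: x(z) = -0.0299+0.3393z;  y(z) = -0.0021+0.0998z
quadratic in z: (1.1251)z²+(0.0939)z+(-0.1294)=0, √Δ=0.7689 → z ∈ {-0.3835, 0.3000}; z = -0.3835 (taking z<0)
x = -0.1599, y = -0.0404

(-0.1599, -0.0404, -0.3835)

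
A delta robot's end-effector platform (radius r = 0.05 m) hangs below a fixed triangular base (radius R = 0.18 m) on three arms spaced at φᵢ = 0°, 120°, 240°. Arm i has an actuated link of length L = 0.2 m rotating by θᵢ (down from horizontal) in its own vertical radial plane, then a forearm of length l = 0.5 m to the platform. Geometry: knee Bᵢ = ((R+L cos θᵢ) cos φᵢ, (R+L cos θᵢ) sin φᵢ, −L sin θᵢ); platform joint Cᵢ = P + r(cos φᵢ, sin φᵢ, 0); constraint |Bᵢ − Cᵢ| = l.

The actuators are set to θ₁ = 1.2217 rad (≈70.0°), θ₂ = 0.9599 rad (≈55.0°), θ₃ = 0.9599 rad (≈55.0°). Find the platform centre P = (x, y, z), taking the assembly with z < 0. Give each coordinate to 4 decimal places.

arm 1 at φ=0.0°: e+L cos θ1 = 0.1984;  S1 = (0.1984, 0.0000, -0.1879)
S2 = (0.2447·cos120.0°, 0.2447·sin120.0°, -0.1638) = (-0.1224, 0.2119, -0.1638)
S3 = (0.2447·cos240.0°, 0.2447·sin240.0°, -0.1638) = (-0.1224, -0.2119, -0.1638)
|S₂|²−|S₁|² = 0.0120;  |S₃|²−|S₁|² = 0.0120
plane₁₂: -0.6415x+0.4239y+0.0482z = 0.0120
Cramer: x(z) = -0.0188+0.0752z;  y(z) = 0.0000-0.0000z
quadratic in z: (1.0056)z²+(0.3432)z+(-0.1675)=0, √Δ=0.8897 → z ∈ {-0.6130, 0.2717}; z = -0.6130 (taking z<0)
x = -0.0648, y = 0.0000

(-0.0648, 0.0000, -0.6130)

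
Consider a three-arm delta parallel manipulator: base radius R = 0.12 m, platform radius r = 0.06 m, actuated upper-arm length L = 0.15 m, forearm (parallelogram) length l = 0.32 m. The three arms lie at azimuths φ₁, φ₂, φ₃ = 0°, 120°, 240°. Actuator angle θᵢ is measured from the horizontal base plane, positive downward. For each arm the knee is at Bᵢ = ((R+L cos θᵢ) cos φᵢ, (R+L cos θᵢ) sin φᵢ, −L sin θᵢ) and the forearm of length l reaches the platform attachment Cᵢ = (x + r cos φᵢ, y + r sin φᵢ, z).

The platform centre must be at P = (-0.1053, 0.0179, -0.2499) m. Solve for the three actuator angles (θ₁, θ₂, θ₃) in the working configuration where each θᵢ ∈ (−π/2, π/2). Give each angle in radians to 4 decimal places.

arm 1 (φ=0.0°): x'=-0.1053, y'=0.0179
  A=0.1653, B=-0.2499, C=(l²−L²−A²−y'²−z²)/(2L)=-0.0340
  √(A²+B²)=0.2996;  θ1 = -0.9864+1.6845 ≈ 0.6981
rotate P by −φ2: (0.0682, 0.0822, -0.2499)
  e−x'=-0.0082;  (l²−L²−(e−x')²−y'²−z²)/2L = 0.0354
  θ2 = atan2(B,A) + arccos(C/0.2500) = -0.1747
rotate P by −φ3: (0.0371, -0.1001, -0.2499)
  A=0.0229, B=-0.2499, C=(l²−L²−A²−y'²−z²)/(2L)=0.0230
  θ3 = atan2(B,A) + arccos(C/0.2509) = -0.0006

θ₁ = 0.6981, θ₂ = -0.1747, θ₃ = -0.0006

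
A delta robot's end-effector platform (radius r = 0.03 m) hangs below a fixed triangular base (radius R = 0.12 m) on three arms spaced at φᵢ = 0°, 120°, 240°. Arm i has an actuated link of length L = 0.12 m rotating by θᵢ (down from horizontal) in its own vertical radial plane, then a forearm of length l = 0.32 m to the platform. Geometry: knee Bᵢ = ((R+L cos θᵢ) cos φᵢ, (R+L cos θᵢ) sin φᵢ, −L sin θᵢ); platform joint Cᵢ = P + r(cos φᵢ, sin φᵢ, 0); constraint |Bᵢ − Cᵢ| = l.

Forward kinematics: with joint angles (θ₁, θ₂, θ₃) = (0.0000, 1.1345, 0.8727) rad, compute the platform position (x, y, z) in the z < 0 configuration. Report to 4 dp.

arm 1 at φ=0.0°: ρ1 = 0.2100;  centre 1 = (0.2100, 0.0000, 0.0000)
φ2=120.0°: virtual centre (-0.0704, 0.1219, -0.1088), radius l
centre 3 = (0.1671·cos240.0°, 0.1671·sin240.0°, -0.0919) = (-0.0836, -0.1447, -0.0919)
subtract pairs → two planes through P
linear system: -0.5607x+0.2437y = -0.0125−-0.2175z; -0.5871x+-0.2895y = -0.0077−-0.1839z
Cramer: x(z) = 0.0180-0.3529z;  y(z) = -0.0098+0.0806z
into |P−centre ₁|² = l²: 1.1310z² + 0.1339z + -0.0654 = 0;  Δ = 0.3140;  z = -0.3069 or 0.1885 → z<0 root = -0.3069
x = 0.1263, y = -0.0346

(0.1263, -0.0346, -0.3069)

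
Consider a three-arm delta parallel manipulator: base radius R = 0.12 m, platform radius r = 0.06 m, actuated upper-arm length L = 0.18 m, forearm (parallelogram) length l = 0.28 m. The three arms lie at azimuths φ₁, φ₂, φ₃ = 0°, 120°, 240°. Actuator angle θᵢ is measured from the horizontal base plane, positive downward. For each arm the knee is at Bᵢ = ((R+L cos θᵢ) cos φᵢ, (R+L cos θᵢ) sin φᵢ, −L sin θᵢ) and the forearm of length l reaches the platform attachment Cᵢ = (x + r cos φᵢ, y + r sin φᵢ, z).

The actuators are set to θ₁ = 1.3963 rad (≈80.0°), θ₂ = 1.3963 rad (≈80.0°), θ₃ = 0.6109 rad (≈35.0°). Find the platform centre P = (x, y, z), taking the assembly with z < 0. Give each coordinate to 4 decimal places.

(-0.0685, -0.1187, -0.3742)

φ1=0.0°: virtual centre (0.0913, 0.0000, -0.1773), radius l
O2 = (0.0913·cos120.0°, 0.0913·sin120.0°, -0.1773) = (-0.0456, 0.0790, -0.1773)
arm 3 at φ=240.0°: (R−r)+L cos θ3 = 0.2074;  O3 = (-0.1037, -0.1797, -0.1032)
eliminate P² terms by subtracting sphere 1 from 2 and 3
plane₁₂: -0.2738x+0.1580y+0.0000z = 0.0000
Cramer: x(z) = -0.0138+0.1462z;  y(z) = -0.0239+0.2533z
into |P−O₁|² = l²: 1.0855z² + 0.3117z + -0.0354 = 0;  Δ = 0.2508;  z = -0.3742 or 0.0871 → z<0 root = -0.3742
x = -0.0685, y = -0.1187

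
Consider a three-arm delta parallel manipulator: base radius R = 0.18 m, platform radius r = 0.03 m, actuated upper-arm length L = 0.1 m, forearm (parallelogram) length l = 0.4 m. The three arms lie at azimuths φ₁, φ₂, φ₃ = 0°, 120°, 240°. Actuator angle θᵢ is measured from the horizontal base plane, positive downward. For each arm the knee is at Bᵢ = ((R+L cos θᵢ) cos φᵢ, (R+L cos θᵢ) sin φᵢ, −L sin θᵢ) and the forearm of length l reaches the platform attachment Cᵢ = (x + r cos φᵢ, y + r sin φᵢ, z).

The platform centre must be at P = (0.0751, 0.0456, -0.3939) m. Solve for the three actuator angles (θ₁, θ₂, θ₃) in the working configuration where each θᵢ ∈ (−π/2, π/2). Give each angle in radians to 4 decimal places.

θ₁ = 0.3488, θ₂ = 0.7858, θ₃ = 1.2216

arm 1 (φ=0.0°): x'=0.0751, y'=0.0456
  e−x'=0.0749;  (l²−L²−(e−x')²−y'²−z²)/2L = -0.0642
  γ=atan2(-0.3939,0.0749)=-1.3829;  ψ=arccos(-0.1602)=1.7317;  θ1=γ+ψ≈0.3488
φ2=120.0° → target in arm frame (0.0019, -0.0878)
  A=0.1481, B=-0.3939, C=(l²−L²−A²−y'²−z²)/(2L)=-0.1740
  θ2 = atan2(B,A) + arccos(C/0.4208) = 0.7858
arm 3 (φ=240.0°): x'=-0.0770, y'=0.0422
  A cos θ + B sin θ = C:  0.2270·cos θ + -0.3939·sin θ = -0.2924
  γ=atan2(-0.3939,0.2270)=-1.0479;  ψ=arccos(-0.6432)=2.2695;  θ3=γ+ψ≈1.2216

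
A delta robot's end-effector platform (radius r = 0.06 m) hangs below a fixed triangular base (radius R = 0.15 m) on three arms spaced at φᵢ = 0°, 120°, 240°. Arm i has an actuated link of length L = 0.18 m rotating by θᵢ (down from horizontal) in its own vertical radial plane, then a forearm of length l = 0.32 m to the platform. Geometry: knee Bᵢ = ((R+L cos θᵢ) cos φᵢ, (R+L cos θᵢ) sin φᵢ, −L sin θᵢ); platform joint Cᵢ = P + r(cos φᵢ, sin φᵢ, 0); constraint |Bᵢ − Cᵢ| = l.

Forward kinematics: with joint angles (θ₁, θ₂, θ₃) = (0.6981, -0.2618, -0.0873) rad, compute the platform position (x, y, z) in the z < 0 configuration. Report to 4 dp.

(-0.0845, 0.0117, -0.1840)

φ1=0.0°: virtual centre (0.2279, 0.0000, -0.1157), radius l
centre 2 = (0.2639·cos120.0°, 0.2639·sin120.0°, 0.0466) = (-0.1319, 0.2285, 0.0466)
φ3=240.0°: virtual centre (-0.1347, -0.2332, 0.0157), radius l
|centre ₂|²−|centre ₁|² = 0.0065;  |centre ₃|²−|centre ₁|² = 0.0075
linear system: -0.7196x+0.4570y = 0.0065−0.3246z; -0.7251x+-0.4665y = 0.0075−0.2628z
Cramer: x(z) = -0.0096+0.4070z;  y(z) = -0.0010-0.0693z
quadratic in z: (1.1704)z²+(0.0382)z+(-0.0326)=0, √Δ=0.3925 → z ∈ {-0.1840, 0.1514}; z = -0.1840 (taking z<0)
x = -0.0845, y = 0.0117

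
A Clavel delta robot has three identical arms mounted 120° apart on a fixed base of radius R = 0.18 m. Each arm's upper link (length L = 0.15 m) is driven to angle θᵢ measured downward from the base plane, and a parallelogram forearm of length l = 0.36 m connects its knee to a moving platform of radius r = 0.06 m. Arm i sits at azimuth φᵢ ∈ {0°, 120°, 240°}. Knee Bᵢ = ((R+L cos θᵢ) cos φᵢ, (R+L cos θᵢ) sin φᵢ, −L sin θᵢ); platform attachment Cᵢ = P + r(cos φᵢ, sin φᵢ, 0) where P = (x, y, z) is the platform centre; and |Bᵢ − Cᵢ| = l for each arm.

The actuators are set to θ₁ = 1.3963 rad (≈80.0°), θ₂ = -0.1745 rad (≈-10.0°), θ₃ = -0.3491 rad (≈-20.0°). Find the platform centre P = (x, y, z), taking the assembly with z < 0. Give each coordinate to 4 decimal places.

(-0.2045, -0.0124, -0.2288)

centre 1 = (0.1460·cos0.0°, 0.1460·sin0.0°, -0.1477) = (0.1460, 0.0000, -0.1477)
φ2=120.0°: virtual centre (-0.1339, 0.2319, 0.0260), radius l
arm 3 at φ=240.0°: e+L cos θ3 = 0.2610;  centre 3 = (-0.1305, -0.2260, 0.0513)
subtract pairs → two planes through P
plane₁₂: -0.5598x+0.4637y+0.3475z = 0.0292
Cramer: x(z) = -0.0510+0.6706z;  y(z) = 0.0014+0.0601z
sphere 1 gives Az²+Bz+C=0 with A=1.4533, B=0.0313, C=-0.0689;  B²−4AC=0.4018;  roots -0.2288, 0.2073;  negative root z = -0.2288
x = -0.2045, y = -0.0124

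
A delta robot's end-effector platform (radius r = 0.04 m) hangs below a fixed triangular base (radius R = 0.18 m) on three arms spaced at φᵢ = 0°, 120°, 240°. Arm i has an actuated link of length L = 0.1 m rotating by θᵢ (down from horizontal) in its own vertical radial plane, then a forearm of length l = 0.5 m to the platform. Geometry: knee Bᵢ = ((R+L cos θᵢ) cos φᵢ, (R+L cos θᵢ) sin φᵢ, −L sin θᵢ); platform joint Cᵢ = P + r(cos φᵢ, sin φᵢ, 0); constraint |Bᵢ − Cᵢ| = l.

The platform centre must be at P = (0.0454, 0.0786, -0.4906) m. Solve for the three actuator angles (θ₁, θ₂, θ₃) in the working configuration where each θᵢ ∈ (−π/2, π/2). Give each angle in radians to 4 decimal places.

θ₁ = 0.3494, θ₂ = 0.3496, θ₃ = 0.9604

φ1=0.0° → target in arm frame (0.0454, 0.0786)
  A=0.0946, B=-0.4906, C=(l²−L²−A²−y'²−z²)/(2L)=-0.0791
  √(A²+B²)=0.4996;  θ1 = -1.3803+1.7297 ≈ 0.3494
arm 2 (φ=120.0°): x'=0.0454, y'=-0.0786
  e−x'=0.0946;  (l²−L²−(e−x')²−y'²−z²)/2L = -0.0791
  √(A²+B²)=0.4996;  θ2 = -1.3802+1.7298 ≈ 0.3496
arm 3 (φ=240.0°): x'=-0.0908, y'=0.0000
  A=0.2308, B=-0.4906, C=(l²−L²−A²−y'²−z²)/(2L)=-0.2697
  √(A²+B²)=0.5422;  θ3 = -1.1311+2.0915 ≈ 0.9604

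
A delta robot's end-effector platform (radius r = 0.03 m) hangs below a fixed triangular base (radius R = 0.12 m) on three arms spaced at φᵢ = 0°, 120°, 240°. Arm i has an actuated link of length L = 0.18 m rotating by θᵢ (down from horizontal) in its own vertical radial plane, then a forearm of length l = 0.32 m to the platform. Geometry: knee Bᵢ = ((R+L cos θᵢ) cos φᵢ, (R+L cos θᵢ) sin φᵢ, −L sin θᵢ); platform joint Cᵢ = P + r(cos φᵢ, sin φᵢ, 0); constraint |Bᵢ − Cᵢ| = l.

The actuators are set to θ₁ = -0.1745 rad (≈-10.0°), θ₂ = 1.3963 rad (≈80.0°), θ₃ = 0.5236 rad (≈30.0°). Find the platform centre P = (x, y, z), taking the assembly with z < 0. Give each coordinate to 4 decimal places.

O1 = (0.2673·cos0.0°, 0.2673·sin0.0°, 0.0313) = (0.2673, 0.0000, 0.0313)
O2 = (0.1213·cos120.0°, 0.1213·sin120.0°, -0.1773) = (-0.0606, 0.1050, -0.1773)
φ3=240.0°: virtual centre (-0.1229, -0.2129, -0.0900), radius l
subtract pairs → two planes through P
linear system: -0.6558x+0.2100y = -0.0263−-0.4170z; -0.7804x+-0.4259y = -0.0038−-0.2425z
Cramer: x(z) = 0.0271-0.5157z;  y(z) = -0.0406+0.3755z
into |P−O₁|² = l²: 1.4069z² + 0.1547z + -0.0421 = 0;  Δ = 0.2608;  z = -0.2365 or 0.1265 → z<0 root = -0.2365
x = 0.1490, y = -0.1294

(0.1490, -0.1294, -0.2365)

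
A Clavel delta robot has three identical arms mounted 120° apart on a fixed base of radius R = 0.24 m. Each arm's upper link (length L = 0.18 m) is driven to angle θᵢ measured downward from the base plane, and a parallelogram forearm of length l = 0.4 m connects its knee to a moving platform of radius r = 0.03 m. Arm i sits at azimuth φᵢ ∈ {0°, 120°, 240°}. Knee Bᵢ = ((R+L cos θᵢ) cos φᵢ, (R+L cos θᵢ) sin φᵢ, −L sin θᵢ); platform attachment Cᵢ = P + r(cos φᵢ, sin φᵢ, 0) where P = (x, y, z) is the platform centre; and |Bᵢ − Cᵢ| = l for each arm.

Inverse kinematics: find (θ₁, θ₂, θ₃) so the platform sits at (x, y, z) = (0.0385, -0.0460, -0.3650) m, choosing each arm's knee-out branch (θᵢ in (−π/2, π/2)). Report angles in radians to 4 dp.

θ₁ = 0.6980, θ₂ = 1.1344, θ₃ = 0.7853

rotate P by −φ1: (0.0385, -0.0460, -0.3650)
  A=0.1715, B=-0.3650, C=(l²−L²−A²−y'²−z²)/(2L)=-0.1032
  θ1 = atan2(B,A) + arccos(C/0.4033) = 0.6980
φ2=120.0° → target in arm frame (-0.0591, -0.0103)
  e−x'=0.2691;  (l²−L²−(e−x')²−y'²−z²)/2L = -0.2171
  √(A²+B²)=0.4535;  θ2 = -0.9355+2.0699 ≈ 1.1344
rotate P by −φ3: (0.0206, 0.0563, -0.3650)
  A cos θ + B sin θ = C:  0.1894·cos θ + -0.3650·sin θ = -0.1241
  γ=atan2(-0.3650,0.1894)=-1.0921;  ψ=arccos(-0.3018)=1.8774;  θ3=γ+ψ≈0.7853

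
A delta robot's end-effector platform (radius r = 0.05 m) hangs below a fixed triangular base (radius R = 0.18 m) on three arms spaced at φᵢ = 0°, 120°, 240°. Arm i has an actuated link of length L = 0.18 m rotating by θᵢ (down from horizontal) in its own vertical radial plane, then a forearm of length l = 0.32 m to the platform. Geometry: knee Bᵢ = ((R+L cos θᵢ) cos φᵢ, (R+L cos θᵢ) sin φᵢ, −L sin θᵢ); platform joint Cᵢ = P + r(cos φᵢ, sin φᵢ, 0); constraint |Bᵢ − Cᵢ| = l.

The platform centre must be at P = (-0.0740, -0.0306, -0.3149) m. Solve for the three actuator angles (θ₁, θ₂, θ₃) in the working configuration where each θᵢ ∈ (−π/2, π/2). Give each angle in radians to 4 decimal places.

rotate P by −φ1: (-0.0740, -0.0306, -0.3149)
  A cos θ + B sin θ = C:  0.2040·cos θ + -0.3149·sin θ = -0.1992
  √(A²+B²)=0.3752;  θ1 = -0.9960+2.1305 ≈ 1.1345
φ2=120.0° → target in arm frame (0.0105, 0.0794)
  A=0.1195, B=-0.3149, C=(l²−L²−A²−y'²−z²)/(2L)=-0.1382
  γ=atan2(-0.3149,0.1195)=-1.2081;  ψ=arccos(-0.4103)=1.9935;  θ2=γ+ψ≈0.7854
φ3=240.0° → target in arm frame (0.0635, -0.0488)
  A=0.0665, B=-0.3149, C=(l²−L²−A²−y'²−z²)/(2L)=-0.0999
  √(A²+B²)=0.3218;  θ3 = -1.3627+1.8864 ≈ 0.5237

θ₁ = 1.1345, θ₂ = 0.7854, θ₃ = 0.5237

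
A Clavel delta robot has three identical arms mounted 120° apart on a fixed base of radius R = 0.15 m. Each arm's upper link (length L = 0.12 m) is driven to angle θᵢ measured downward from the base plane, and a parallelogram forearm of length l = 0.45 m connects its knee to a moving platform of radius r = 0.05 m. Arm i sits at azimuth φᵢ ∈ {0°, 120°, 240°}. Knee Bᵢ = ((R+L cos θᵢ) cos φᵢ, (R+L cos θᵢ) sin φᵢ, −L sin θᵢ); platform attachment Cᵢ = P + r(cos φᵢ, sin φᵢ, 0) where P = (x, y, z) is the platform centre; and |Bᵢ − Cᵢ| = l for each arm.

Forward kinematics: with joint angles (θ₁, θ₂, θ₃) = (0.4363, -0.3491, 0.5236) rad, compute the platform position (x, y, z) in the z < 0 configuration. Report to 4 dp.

S1 = (0.2088·cos0.0°, 0.2088·sin0.0°, -0.0507) = (0.2088, 0.0000, -0.0507)
S2 = (0.2128·cos120.0°, 0.2128·sin120.0°, 0.0410) = (-0.1064, 0.1843, 0.0410)
φ3=240.0°: virtual centre (-0.1020, -0.1766, -0.0600), radius l
eliminate P² terms by subtracting sphere 1 from 2 and 3
linear system: -0.6303x+0.3685y = 0.0008−0.1835z; -0.6214x+-0.3532y = -0.0010−-0.0186z
Cramer: x(z) = 0.0002+0.1284z;  y(z) = 0.0025-0.2784z
into |P−S₁|² = l²: 1.0940z² + 0.0465z + -0.1564 = 0;  Δ = 0.6866;  z = -0.4000 or 0.3575 → z<0 root = -0.4000
x = -0.0512, y = 0.1138

(-0.0512, 0.1138, -0.4000)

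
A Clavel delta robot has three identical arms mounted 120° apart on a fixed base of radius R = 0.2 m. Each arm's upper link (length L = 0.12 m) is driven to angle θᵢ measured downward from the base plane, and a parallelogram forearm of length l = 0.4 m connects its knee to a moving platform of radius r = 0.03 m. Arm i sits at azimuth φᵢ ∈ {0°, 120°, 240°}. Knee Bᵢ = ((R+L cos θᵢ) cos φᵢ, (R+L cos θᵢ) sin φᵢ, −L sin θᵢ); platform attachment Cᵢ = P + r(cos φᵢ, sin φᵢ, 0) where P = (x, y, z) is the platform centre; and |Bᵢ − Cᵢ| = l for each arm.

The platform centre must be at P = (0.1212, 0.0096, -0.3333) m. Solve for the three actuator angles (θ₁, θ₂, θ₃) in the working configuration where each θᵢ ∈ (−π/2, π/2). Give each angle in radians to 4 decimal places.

θ₁ = -0.2621, θ₂ = 0.8723, θ₃ = 0.9595

arm 1 (φ=0.0°): x'=0.1212, y'=0.0096
  A cos θ + B sin θ = C:  0.0488·cos θ + -0.3333·sin θ = 0.1335
  √(A²+B²)=0.3369;  θ1 = -1.4254+1.1633 ≈ -0.2621
rotate P by −φ2: (-0.0523, -0.1098, -0.3333)
  A cos θ + B sin θ = C:  0.2223·cos θ + -0.3333·sin θ = -0.1123
  θ2 = atan2(B,A) + arccos(C/0.4006) = 0.8723
arm 3 (φ=240.0°): x'=-0.0689, y'=0.1002
  A cos θ + B sin θ = C:  0.2389·cos θ + -0.3333·sin θ = -0.1358
  γ=atan2(-0.3333,0.2389)=-0.9489;  ψ=arccos(-0.3312)=1.9084;  θ3=γ+ψ≈0.9595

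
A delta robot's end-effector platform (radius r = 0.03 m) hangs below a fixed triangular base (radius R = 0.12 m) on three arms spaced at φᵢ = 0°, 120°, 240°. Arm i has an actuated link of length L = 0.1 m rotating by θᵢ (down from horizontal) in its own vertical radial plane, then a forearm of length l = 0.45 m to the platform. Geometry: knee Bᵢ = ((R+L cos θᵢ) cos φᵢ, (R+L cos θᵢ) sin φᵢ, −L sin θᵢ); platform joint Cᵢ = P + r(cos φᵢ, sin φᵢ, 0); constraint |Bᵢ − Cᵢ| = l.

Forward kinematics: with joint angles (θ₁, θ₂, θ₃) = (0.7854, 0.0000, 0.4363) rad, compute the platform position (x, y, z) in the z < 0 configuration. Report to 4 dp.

O1 = (0.1607·cos0.0°, 0.1607·sin0.0°, -0.0707) = (0.1607, 0.0000, -0.0707)
O2 = (0.1900·cos120.0°, 0.1900·sin120.0°, 0.0000) = (-0.0950, 0.1645, 0.0000)
φ3=240.0°: virtual centre (-0.0903, -0.1564, -0.0423), radius l
subtract pairs → two planes through P
[-0.5114 0.3291 0.1414]·P = 0.0053;  [-0.5021 -0.3129 0.0569]·P = 0.0036
Cramer: x(z) = -0.0087+0.1936z;  y(z) = 0.0025-0.1288z
into |P−O₁|² = l²: 1.0541z² + 0.0752z + -0.1688 = 0;  Δ = 0.7173;  z = -0.4374 or 0.3661 → z<0 root = -0.4374
x = -0.0934, y = 0.0589

(-0.0934, 0.0589, -0.4374)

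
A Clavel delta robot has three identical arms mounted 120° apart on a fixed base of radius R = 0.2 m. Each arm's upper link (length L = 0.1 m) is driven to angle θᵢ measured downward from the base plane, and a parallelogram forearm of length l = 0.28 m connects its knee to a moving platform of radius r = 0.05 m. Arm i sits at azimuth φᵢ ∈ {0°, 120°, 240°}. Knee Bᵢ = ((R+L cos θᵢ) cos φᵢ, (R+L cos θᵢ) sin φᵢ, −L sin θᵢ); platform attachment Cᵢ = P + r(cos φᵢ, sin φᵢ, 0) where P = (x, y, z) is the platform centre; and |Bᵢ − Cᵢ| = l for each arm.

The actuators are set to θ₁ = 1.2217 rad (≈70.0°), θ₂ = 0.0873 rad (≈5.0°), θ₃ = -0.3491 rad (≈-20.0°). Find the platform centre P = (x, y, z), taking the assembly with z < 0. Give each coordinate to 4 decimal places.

(-0.0869, -0.0149, -0.1623)

S1 = (0.1842·cos0.0°, 0.1842·sin0.0°, -0.0940) = (0.1842, 0.0000, -0.0940)
φ2=120.0°: virtual centre (-0.1248, 0.2162, -0.0087), radius l
φ3=240.0°: virtual centre (-0.1220, -0.2113, 0.0342), radius l
subtract pairs → two planes through P
plane₁₂: -0.6180x+0.4324y+0.1705z = 0.0196
Cramer: x(z) = -0.0305+0.3477z;  y(z) = 0.0018+0.1027z
into |P−S₁|² = l²: 1.1315z² + 0.0390z + -0.0235 = 0;  Δ = 0.1077;  z = -0.1623 or 0.1278 → z<0 root = -0.1623
x = -0.0869, y = -0.0149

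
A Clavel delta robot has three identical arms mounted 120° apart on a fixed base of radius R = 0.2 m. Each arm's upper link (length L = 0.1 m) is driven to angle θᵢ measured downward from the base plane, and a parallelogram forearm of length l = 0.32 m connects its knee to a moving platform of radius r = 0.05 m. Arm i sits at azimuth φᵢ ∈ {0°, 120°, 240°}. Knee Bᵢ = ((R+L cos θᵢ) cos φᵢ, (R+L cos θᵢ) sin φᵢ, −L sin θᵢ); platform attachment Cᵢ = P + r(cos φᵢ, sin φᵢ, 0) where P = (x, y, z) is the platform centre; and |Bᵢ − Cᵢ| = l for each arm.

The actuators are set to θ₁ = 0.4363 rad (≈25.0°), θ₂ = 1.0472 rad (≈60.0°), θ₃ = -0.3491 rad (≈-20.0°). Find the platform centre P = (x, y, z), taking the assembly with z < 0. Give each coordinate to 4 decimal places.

φ1=0.0°: virtual centre (0.2406, 0.0000, -0.0423), radius l
centre 2 = (0.2000·cos120.0°, 0.2000·sin120.0°, -0.0866) = (-0.1000, 0.1732, -0.0866)
φ3=240.0°: virtual centre (-0.1220, -0.2113, 0.0342), radius l
eliminate P² terms by subtracting sphere 1 from 2 and 3
linear system: -0.6813x+0.3464y = -0.0122−-0.0887z; -0.7252x+-0.4226y = 0.0010−0.1529z
det = 0.5391;  x = 0.0089+0.0288z,  y = -0.0177+0.3126z
into |P−centre ₁|² = l²: 1.0985z² + 0.0602z + -0.0466 = 0;  Δ = 0.2084;  z = -0.2352 or 0.1804 → z<0 root = -0.2352
x = 0.0022, y = -0.0912

(0.0022, -0.0912, -0.2352)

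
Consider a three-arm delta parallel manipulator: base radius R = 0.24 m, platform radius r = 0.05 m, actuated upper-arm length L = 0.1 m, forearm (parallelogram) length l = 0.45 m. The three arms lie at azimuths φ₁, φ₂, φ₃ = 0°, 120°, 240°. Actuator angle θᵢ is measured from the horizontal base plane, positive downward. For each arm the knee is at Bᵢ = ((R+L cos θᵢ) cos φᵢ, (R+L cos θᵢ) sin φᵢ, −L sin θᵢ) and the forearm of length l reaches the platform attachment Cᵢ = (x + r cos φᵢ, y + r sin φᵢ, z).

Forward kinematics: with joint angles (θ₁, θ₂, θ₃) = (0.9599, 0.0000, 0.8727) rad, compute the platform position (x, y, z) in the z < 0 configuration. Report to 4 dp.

(-0.0553, 0.0782, -0.4056)

φ1=0.0°: virtual centre (0.2474, 0.0000, -0.0819), radius l
S2 = (0.2900·cos120.0°, 0.2900·sin120.0°, 0.0000) = (-0.1450, 0.2511, 0.0000)
arm 3 at φ=240.0°: ρ3 = 0.2543;  S3 = (-0.1271, -0.2202, -0.0766)
eliminate P² terms by subtracting sphere 1 from 2 and 3
plane₁₂: -0.7847x+0.5023y+0.1638z = 0.0162
Cramer: x(z) = -0.0117+0.1073z;  y(z) = 0.0140-0.1585z
sphere 1 gives Az²+Bz+C=0 with A=1.0366, B=0.1038, C=-0.1285;  B²−4AC=0.5435;  roots -0.4056, 0.3055;  negative root z = -0.4056
x = -0.0553, y = 0.0782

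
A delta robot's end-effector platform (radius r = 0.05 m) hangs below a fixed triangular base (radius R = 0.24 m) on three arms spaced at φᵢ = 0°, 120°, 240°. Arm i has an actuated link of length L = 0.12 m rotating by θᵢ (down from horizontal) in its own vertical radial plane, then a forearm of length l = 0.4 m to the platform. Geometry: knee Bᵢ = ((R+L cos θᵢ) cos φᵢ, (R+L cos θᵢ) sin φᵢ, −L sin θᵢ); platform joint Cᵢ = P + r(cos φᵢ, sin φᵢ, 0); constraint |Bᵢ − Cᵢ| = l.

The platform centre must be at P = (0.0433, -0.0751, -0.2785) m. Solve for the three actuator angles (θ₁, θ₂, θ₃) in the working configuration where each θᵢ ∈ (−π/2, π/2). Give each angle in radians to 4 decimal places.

arm 1 (φ=0.0°): x'=0.0433, y'=-0.0751
  e−x'=0.1467;  (l²−L²−(e−x')²−y'²−z²)/2L = 0.1703
  θ1 = atan2(B,A) + arccos(C/0.3148) = -0.0869
rotate P by −φ2: (-0.0867, 0.0001, -0.2785)
  A cos θ + B sin θ = C:  0.2767·cos θ + -0.2785·sin θ = -0.0355
  √(A²+B²)=0.3926;  θ2 = -0.7887+1.6613 ≈ 0.8727
rotate P by −φ3: (0.0434, 0.0750, -0.2785)
  A=0.1466, B=-0.2785, C=(l²−L²−A²−y'²−z²)/(2L)=0.1705
  θ3 = atan2(B,A) + arccos(C/0.3147) = -0.0878

θ₁ = -0.0869, θ₂ = 0.8727, θ₃ = -0.0878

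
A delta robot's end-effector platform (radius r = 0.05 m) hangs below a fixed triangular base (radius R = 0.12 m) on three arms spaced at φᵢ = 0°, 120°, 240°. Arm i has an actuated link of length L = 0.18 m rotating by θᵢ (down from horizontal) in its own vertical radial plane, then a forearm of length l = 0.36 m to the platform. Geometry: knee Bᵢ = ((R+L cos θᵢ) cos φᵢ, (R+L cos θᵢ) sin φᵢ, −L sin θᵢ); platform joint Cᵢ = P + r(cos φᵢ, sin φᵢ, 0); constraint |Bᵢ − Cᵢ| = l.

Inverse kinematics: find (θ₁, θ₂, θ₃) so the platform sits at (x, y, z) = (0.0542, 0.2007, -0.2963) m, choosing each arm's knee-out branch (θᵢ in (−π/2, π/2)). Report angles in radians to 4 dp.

θ₁ = 0.3489, θ₂ = -0.0877, θ₃ = 1.2214

rotate P by −φ1: (0.0542, 0.2007, -0.2963)
  A cos θ + B sin θ = C:  0.0158·cos θ + -0.2963·sin θ = -0.0865
  γ=atan2(-0.2963,0.0158)=-1.5175;  ψ=arccos(-0.2914)=1.8665;  θ1=γ+ψ≈0.3489
φ2=120.0° → target in arm frame (0.1467, -0.1473)
  A=-0.0767, B=-0.2963, C=(l²−L²−A²−y'²−z²)/(2L)=-0.0505
  √(A²+B²)=0.3061;  θ2 = -1.8241+1.7365 ≈ -0.0877
arm 3 (φ=240.0°): x'=-0.2009, y'=-0.0534
  A cos θ + B sin θ = C:  0.2709·cos θ + -0.2963·sin θ = -0.1857
  θ3 = atan2(B,A) + arccos(C/0.4015) = 1.2214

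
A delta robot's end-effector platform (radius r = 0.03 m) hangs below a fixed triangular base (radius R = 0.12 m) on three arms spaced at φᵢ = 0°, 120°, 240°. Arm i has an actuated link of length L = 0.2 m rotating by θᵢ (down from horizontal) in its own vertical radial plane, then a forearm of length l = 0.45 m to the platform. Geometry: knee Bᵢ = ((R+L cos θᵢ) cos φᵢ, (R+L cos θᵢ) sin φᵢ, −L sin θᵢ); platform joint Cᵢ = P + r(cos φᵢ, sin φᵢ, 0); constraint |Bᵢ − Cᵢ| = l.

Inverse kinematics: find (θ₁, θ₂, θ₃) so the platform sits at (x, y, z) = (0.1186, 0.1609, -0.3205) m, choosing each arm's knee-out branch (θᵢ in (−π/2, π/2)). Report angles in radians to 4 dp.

θ₁ = -0.3489, θ₂ = -0.1741, θ₃ = 0.8729

rotate P by −φ1: (0.1186, 0.1609, -0.3205)
  A=-0.0286, B=-0.3205, C=(l²−L²−A²−y'²−z²)/(2L)=0.0827
  √(A²+B²)=0.3218;  θ1 = -1.6598+1.3109 ≈ -0.3489
rotate P by −φ2: (0.0800, -0.1832, -0.3205)
  A cos θ + B sin θ = C:  0.0100·cos θ + -0.3205·sin θ = 0.0653
  √(A²+B²)=0.3207;  θ2 = -1.5397+1.3656 ≈ -0.1741
arm 3 (φ=240.0°): x'=-0.1986, y'=0.0223
  A cos θ + B sin θ = C:  0.2886·cos θ + -0.3205·sin θ = -0.0601
  √(A²+B²)=0.4313;  θ3 = -0.8376+1.7105 ≈ 0.8729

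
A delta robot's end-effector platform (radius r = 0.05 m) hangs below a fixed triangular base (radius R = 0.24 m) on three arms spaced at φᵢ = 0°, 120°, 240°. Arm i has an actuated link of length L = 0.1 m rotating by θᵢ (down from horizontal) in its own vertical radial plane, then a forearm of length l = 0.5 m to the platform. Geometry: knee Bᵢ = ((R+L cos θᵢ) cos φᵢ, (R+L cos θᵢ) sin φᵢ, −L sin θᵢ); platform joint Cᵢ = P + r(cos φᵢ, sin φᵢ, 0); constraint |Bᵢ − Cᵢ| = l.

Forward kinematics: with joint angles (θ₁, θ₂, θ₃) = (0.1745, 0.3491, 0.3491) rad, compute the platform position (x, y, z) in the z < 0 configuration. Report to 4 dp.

(0.0192, 0.0000, -0.4386)

O1 = (0.2885·cos0.0°, 0.2885·sin0.0°, -0.0174) = (0.2885, 0.0000, -0.0174)
arm 2 at φ=120.0°: e+L cos θ2 = 0.2840;  O2 = (-0.1420, 0.2459, -0.0342)
φ3=240.0°: virtual centre (-0.1420, -0.2459, -0.0342), radius l
subtract pairs → two planes through P
plane₁₂: -0.8609x+0.4918y+-0.0337z = -0.0017
det = 0.8469;  x = 0.0020+-0.0391z,  y = 0.0000+0.0000z
quadratic in z: (1.0015)z²+(0.0571)z+(-0.1676)=0, √Δ=0.8215 → z ∈ {-0.4386, 0.3816}; z = -0.4386 (taking z<0)
x = 0.0192, y = 0.0000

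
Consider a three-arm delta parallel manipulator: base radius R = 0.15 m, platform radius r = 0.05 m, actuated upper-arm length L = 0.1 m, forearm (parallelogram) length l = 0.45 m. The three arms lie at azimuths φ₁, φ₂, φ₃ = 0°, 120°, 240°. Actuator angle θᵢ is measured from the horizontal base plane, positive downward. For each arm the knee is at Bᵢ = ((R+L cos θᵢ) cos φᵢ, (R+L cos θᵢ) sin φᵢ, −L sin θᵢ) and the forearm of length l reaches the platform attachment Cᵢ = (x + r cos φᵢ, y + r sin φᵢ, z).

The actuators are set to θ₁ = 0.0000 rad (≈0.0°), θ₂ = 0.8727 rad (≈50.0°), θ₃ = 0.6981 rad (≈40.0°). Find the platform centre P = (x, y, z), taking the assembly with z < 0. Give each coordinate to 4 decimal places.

φ1=0.0°: virtual centre (0.2000, 0.0000, 0.0000), radius l
centre 2 = (0.1643·cos120.0°, 0.1643·sin120.0°, -0.0766) = (-0.0821, 0.1423, -0.0766)
φ3=240.0°: virtual centre (-0.0883, -0.1529, -0.0643), radius l
subtract pairs → two planes through P
plane₁₂: -0.5643x+0.2845y+-0.1532z = -0.0071
Cramer: x(z) = 0.0104-0.2479z;  y(z) = -0.0044+0.0469z
into |P−centre ₁|² = l²: 1.0636z² + 0.0935z + -0.1665 = 0;  Δ = 0.7173;  z = -0.4421 or 0.3542 → z<0 root = -0.4421
x = 0.1200, y = -0.0251

(0.1200, -0.0251, -0.4421)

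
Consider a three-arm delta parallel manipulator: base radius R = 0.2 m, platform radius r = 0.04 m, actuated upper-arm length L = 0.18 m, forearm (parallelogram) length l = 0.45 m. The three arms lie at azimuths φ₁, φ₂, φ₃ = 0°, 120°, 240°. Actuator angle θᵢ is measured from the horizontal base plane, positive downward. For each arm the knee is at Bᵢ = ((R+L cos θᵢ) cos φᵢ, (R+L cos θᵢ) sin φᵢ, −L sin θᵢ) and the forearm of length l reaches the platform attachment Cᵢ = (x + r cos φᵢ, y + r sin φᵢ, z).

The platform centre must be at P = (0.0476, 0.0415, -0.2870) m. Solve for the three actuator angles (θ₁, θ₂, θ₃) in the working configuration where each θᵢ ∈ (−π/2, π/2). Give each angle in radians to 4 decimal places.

φ1=0.0° → target in arm frame (0.0476, 0.0415)
  A cos θ + B sin θ = C:  0.1124·cos θ + -0.2870·sin θ = 0.2038
  θ1 = atan2(B,A) + arccos(C/0.3082) = -0.3492
φ2=120.0° → target in arm frame (0.0121, -0.0620)
  A cos θ + B sin θ = C:  0.1479·cos θ + -0.2870·sin θ = 0.1723
  γ=atan2(-0.2870,0.1479)=-1.0951;  ψ=arccos(0.5337)=1.0078;  θ2=γ+ψ≈-0.0872
rotate P by −φ3: (-0.0597, 0.0205, -0.2870)
  A cos θ + B sin θ = C:  0.2197·cos θ + -0.2870·sin θ = 0.1084
  θ3 = atan2(B,A) + arccos(C/0.3615) = 0.3488

θ₁ = -0.3492, θ₂ = -0.0872, θ₃ = 0.3488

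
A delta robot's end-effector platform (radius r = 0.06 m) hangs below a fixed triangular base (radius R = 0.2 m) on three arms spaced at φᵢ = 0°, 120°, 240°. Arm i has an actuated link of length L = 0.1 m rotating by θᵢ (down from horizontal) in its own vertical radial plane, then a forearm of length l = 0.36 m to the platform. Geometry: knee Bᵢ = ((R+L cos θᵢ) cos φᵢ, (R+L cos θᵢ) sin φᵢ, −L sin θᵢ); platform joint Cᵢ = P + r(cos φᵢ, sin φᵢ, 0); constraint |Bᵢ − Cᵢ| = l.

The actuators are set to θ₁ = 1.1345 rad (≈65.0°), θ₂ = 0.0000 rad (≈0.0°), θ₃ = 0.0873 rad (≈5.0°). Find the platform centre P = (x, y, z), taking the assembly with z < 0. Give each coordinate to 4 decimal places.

(-0.1118, 0.0063, -0.2982)

φ1=0.0°: virtual centre (0.1823, 0.0000, -0.0906), radius l
arm 2 at φ=120.0°: ρ2 = 0.2400;  centre 2 = (-0.1200, 0.2078, 0.0000)
centre 3 = (0.2396·cos240.0°, 0.2396·sin240.0°, -0.0087) = (-0.1198, -0.2075, -0.0087)
eliminate P² terms by subtracting sphere 1 from 2 and 3
[-0.6045 0.4157 0.1813]·P = 0.0162;  [-0.6041 -0.4150 0.1638]·P = 0.0161
det = 0.5020;  x = -0.0267+0.2855z,  y = 0.0001+-0.0209z
into |P−centre ₁|² = l²: 1.0819z² + 0.0620z + -0.0777 = 0;  Δ = 0.3403;  z = -0.2982 or 0.2409 → z<0 root = -0.2982
x = -0.1118, y = 0.0063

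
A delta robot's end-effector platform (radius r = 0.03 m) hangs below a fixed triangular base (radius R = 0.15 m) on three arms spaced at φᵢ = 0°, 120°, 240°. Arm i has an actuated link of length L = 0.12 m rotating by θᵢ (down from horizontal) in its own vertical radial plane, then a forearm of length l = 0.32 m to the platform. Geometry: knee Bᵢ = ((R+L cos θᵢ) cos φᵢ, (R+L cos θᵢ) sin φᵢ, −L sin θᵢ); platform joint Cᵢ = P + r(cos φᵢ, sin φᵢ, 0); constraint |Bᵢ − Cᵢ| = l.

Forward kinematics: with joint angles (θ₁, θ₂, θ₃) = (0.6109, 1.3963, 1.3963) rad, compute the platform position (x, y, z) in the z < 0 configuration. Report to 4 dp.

arm 1 at φ=0.0°: ρ1 = 0.2183;  O1 = (0.2183, 0.0000, -0.0688)
arm 2 at φ=120.0°: ρ2 = 0.1408;  O2 = (-0.0704, 0.1220, -0.1182)
O3 = (0.1408·cos240.0°, 0.1408·sin240.0°, -0.1182) = (-0.0704, -0.1220, -0.1182)
subtract pairs → two planes through P
[-0.5774 0.2439 -0.0987]·P = -0.0186;  [-0.5774 -0.2439 -0.0987]·P = -0.0186
det = 0.2817;  x = 0.0322+-0.1709z,  y = 0.0000+0.0000z
sphere 1 gives Az²+Bz+C=0 with A=1.0292, B=0.2013, C=-0.0630;  B²−4AC=0.3000;  roots -0.3639, 0.1683;  negative root z = -0.3639
x = 0.0944, y = 0.0000

(0.0944, 0.0000, -0.3639)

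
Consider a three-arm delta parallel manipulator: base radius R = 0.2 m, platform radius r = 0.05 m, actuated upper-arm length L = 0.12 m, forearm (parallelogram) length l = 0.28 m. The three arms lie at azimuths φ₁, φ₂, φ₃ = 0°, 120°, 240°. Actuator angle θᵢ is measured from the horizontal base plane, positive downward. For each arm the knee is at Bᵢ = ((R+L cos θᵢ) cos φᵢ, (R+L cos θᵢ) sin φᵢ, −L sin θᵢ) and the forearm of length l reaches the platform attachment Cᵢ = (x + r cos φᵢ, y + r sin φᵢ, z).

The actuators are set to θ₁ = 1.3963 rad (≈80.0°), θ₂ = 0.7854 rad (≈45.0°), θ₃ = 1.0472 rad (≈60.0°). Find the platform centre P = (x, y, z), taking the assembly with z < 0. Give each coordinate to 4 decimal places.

φ1=0.0°: virtual centre (0.1708, 0.0000, -0.1182), radius l
φ2=120.0°: virtual centre (-0.1174, 0.2034, -0.0849), radius l
arm 3 at φ=240.0°: (R−r)+L cos θ3 = 0.2100;  O3 = (-0.1050, -0.1819, -0.1039)
eliminate P² terms by subtracting sphere 1 from 2 and 3
linear system: -0.5765x+0.4068y = 0.0192−0.0666z; -0.5517x+-0.3637y = 0.0117−0.0285z
Cramer: x(z) = -0.0271+0.0826z;  y(z) = 0.0088-0.0468z
sphere 1 gives Az²+Bz+C=0 with A=1.0090, B=0.2028, C=-0.0252;  B²−4AC=0.1428;  roots -0.2878, 0.0867;  negative root z = -0.2878
x = -0.0509, y = 0.0223

(-0.0509, 0.0223, -0.2878)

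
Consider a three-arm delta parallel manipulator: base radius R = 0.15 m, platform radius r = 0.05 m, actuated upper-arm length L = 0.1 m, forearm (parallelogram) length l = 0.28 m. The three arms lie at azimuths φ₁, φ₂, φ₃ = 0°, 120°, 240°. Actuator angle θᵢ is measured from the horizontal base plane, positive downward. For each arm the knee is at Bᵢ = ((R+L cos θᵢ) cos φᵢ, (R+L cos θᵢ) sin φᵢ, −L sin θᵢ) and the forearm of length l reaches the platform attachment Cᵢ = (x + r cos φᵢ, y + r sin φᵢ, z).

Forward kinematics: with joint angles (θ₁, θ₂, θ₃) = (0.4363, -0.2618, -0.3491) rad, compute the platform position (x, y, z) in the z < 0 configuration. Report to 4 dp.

(-0.0487, -0.0040, -0.1876)

φ1=0.0°: virtual centre (0.1906, 0.0000, -0.0423), radius l
φ2=120.0°: virtual centre (-0.0983, 0.1703, 0.0259), radius l
arm 3 at φ=240.0°: ρ3 = 0.1940;  O3 = (-0.0970, -0.1680, 0.0342)
|O₂|²−|O₁|² = 0.0012;  |O₃|²−|O₁|² = 0.0007
plane₁₂: -0.5779x+0.3405y+0.1363z = 0.0012
det = 0.3900;  x = -0.0016+0.2509z,  y = 0.0008+0.0256z
into |P−O₁|² = l²: 1.0636z² + -0.0119z + -0.0397 = 0;  Δ = 0.1689;  z = -0.1876 or 0.1988 → z<0 root = -0.1876
x = -0.0487, y = -0.0040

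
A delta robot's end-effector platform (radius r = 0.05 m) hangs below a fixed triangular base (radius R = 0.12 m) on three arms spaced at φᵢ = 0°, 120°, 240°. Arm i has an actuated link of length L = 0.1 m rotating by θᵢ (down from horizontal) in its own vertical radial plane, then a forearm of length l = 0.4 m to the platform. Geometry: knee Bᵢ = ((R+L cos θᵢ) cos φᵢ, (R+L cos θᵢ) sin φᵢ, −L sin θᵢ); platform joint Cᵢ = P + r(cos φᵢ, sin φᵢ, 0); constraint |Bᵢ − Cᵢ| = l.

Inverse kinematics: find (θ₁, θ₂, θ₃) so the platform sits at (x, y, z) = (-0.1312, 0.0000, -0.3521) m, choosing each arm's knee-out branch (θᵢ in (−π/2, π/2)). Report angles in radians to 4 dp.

θ₁ = 0.6983, θ₂ = -0.1746, θ₃ = -0.1746

arm 1 (φ=0.0°): x'=-0.1312, y'=0.0000
  e−x'=0.2012;  (l²−L²−(e−x')²−y'²−z²)/2L = -0.0723
  θ1 = atan2(B,A) + arccos(C/0.4055) = 0.6983
rotate P by −φ2: (0.0656, 0.1136, -0.3521)
  e−x'=0.0044;  (l²−L²−(e−x')²−y'²−z²)/2L = 0.0655
  θ2 = atan2(B,A) + arccos(C/0.3521) = -0.1746
rotate P by −φ3: (0.0656, -0.1136, -0.3521)
  e−x'=0.0044;  (l²−L²−(e−x')²−y'²−z²)/2L = 0.0655
  θ3 = atan2(B,A) + arccos(C/0.3521) = -0.1746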